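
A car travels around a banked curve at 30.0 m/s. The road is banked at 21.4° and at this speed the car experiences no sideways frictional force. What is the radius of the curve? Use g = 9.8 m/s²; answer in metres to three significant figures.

Frictionless banking: tanθ = v²/(rg), so r = v²/(g tanθ).
r = (30.0)²/(9.8 × tan 21.4°) = 900.0/(9.8 × 0.3919) = 900.0/3.841 = 234.3 m.

234 m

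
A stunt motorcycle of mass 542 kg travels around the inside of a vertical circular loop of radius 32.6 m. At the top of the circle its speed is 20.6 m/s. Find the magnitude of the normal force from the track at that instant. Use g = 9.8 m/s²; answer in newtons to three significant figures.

1740 N

At the top, both N and the weight mg point inward (toward the centre), so N + mg = mv²/r.
N = m(v²/r − g) = 542 × ((20.6)²/32.6 − 9.8) = 542 × (13.02 − 9.8) = 542 × 3.217 = 1744 N.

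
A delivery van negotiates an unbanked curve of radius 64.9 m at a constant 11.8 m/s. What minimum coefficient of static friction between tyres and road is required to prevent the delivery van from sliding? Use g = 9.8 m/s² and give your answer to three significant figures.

Friction provides the centripetal force: μ_s m g = m v²/r, so μ_s = v²/(g r) = (11.80)²/(9.8 × 64.9) = 139.2/636.0 = 0.2189.

0.219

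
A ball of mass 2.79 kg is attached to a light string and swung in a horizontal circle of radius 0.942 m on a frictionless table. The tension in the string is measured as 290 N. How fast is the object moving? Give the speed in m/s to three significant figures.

T = m v²/r ⇒ v = √(T r / m) = √(290 × 0.942 / 2.79) = √97.91 = 9.895 m/s.

9.90 m/s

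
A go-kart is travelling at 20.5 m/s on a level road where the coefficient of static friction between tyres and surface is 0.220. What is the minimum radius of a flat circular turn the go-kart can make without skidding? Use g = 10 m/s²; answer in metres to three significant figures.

191 m

At the limit, μ_s m g = m v²/r, so r_min = v²/(μ_s g) = (20.5)²/(0.220 × 10.0) = 420.2/2.200 = 191.0 m.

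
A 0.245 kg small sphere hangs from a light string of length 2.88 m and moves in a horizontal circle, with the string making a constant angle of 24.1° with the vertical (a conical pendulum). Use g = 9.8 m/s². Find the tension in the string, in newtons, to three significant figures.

2.63 N

Vertically the bob has no acceleration, so T cosθ = mg.
T = mg/cosθ = 0.245 × 9.8 / cos 24.1° = 2.401/0.9128 = 2.630 N.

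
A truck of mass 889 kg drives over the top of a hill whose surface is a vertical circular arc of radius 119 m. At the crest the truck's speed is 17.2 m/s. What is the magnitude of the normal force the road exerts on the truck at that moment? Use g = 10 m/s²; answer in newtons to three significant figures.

At the crest the centripetal acceleration points downward (toward the centre of the arc), so mg − N = mv²/r.
N = m(g − v²/r) = 889 × (10.0 − (17.2)²/119) = 889 × (10.0 − 2.486) = 889 × 7.514 = 6680 N.

6680 N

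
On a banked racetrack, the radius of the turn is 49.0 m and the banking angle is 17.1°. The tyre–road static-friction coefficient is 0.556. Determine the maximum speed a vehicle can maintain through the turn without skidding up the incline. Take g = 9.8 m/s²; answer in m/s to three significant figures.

22.4 m/s

At the maximum speed, friction acts down the slope at its limiting value f = μN. Radially (horizontal, toward centre): N sinθ + μN cosθ = mv²/r. Vertically: N cosθ − μN sinθ = mg.
Dividing: v² = r g (sinθ + μcosθ)/(cosθ − μsinθ).
sinθ + μcosθ = 0.2940 + 0.556×0.9558 = 0.8255; cosθ − μsinθ = 0.9558 − 0.556×0.2940 = 0.7923.
v² = 49.0 × 9.8 × 0.8255/0.7923 = 500.3 m²/s², so v = 22.37 m/s.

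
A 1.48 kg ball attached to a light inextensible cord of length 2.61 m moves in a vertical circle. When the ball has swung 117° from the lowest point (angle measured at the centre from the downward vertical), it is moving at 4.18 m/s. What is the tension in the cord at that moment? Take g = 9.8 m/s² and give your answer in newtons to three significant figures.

Take the radial direction toward the centre of the circle as positive. The component of the weight along the string toward the centre is −mg cos φ (φ measured from the bottom), so Newton's second law along the string gives T − mg cos φ = m v²/r.
cos 117° = -0.4540, so T = m(v²/r + g cos φ) = 1.48 × ((4.18)²/2.61 + 9.8 × -0.4540) = 1.48 × (6.694 + (-4.449)) = 1.48 × 2.245 = 3.323 N.

3.32 N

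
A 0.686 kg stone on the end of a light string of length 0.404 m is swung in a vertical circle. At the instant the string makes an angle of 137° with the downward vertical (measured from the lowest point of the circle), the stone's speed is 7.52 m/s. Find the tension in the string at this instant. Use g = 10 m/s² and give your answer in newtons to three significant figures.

Take the radial direction toward the centre of the circle as positive. The component of the weight along the string toward the centre is −mg cos φ (φ measured from the bottom), so Newton's second law along the string gives T − mg cos φ = m v²/r.
cos 137° = -0.7314, so T = m(v²/r + g cos φ) = 0.686 × ((7.52)²/0.404 + 10.0 × -0.7314) = 0.686 × (140.0 + (-7.314)) = 0.686 × 132.7 = 91.01 N.

91.0 N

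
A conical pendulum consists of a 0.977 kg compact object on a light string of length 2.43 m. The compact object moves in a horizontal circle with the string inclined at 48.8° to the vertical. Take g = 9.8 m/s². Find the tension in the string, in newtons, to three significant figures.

14.5 N

Vertically the bob has no acceleration, so T cosθ = mg.
T = mg/cosθ = 0.977 × 9.8 / cos 48.8° = 9.575/0.6587 = 14.54 N.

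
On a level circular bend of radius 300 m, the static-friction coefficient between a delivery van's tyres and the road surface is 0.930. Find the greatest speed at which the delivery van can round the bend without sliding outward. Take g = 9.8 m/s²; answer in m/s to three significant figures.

The only inward force on a level bend is static friction, so at the limit f_s = μ_s N = μ_s m g = m v²/r.
Mass cancels: v_max = √(μ_s g r) = √(0.930 × 9.8 × 300) = √2734 = 52.29 m/s.

52.3 m/s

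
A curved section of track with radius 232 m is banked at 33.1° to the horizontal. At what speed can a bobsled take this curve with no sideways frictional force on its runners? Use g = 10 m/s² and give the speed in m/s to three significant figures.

38.9 m/s

On a frictionless banked curve, N sinθ = mv²/r and N cosθ = mg, so tanθ = v²/(rg).
v = √(r g tanθ) = √(232 × 10.0 × tan 33.1°) = √(232 × 10.0 × 0.6519) = √1512 = 38.89 m/s.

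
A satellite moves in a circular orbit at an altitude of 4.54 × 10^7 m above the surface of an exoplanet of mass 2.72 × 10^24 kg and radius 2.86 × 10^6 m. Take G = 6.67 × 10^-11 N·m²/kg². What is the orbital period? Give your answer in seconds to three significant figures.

r = R + h = 2.86 × 10^6 + 4.54 × 10^7 = 4.826 × 10^7 m. Gravity provides the centripetal force: G M m / r² = m v² / r ⇒ v = √(GM/r) = 1939 m/s.
T = 2πr/v = 2π × 4.826 × 10^7 / 1939 = 156400 s.

156000 s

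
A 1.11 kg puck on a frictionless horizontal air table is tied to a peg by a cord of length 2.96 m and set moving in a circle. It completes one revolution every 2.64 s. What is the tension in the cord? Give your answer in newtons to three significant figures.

18.6 N

v = 2πr/T = 2π × 2.96/2.64 = 7.045 m/s.
The tension is the only horizontal force, so it supplies the full centripetal force: T = m v²/r = 1.11 × (7.045)²/2.96 = 1.11 × 49.63/2.96 = 18.61 N.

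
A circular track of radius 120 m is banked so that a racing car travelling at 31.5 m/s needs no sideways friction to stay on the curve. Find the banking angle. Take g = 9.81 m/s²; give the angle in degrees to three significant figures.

With no friction, the horizontal component of the normal force provides the centripetal force: N sinθ = mv²/r, while N cosθ = mg vertically.
Dividing: tanθ = v²/(r g) = (31.5)²/(120 × 9.81) = 992.2/1177 = 0.8429.
θ = arctan(0.8429) = 40.13°.

40.1°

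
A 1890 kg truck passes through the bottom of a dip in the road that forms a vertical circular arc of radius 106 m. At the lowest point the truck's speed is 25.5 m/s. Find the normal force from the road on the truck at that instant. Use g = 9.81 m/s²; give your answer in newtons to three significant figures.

At the lowest point, N points up (toward the centre) and the weight mg points down (away from the centre), so the net inward force is N − mg = mv²/r.
N = m(v²/r + g) = 1890 × ((25.5)²/106 + 9.81) = 1890 × (6.134 + 9.81) = 1890 × 15.94 = 30130 N.

30100 N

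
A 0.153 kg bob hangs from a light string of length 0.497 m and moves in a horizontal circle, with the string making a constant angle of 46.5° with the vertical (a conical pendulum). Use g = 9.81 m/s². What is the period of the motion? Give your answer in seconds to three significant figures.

1.17 s

r = L sinθ = 0.3605 m. From T sinθ = mω²r and T cosθ = mg: tanθ = ω²r/g, so ω² = g tanθ / r = g/(L cosθ).
ω = √(g/(L cosθ)) = √(9.81/(0.497 × 0.6884)) = √28.67 = 5.355 rad/s.
Period = 2π/ω = 1.173 s.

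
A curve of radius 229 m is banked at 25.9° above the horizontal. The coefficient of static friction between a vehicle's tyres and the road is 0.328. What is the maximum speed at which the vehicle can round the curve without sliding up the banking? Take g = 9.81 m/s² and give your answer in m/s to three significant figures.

At the maximum speed, friction acts down the slope at its limiting value f = μN. Radially (horizontal, toward centre): N sinθ + μN cosθ = mv²/r. Vertically: N cosθ − μN sinθ = mg.
Dividing: v² = r g (sinθ + μcosθ)/(cosθ − μsinθ).
sinθ + μcosθ = 0.4368 + 0.328×0.8996 = 0.7319; cosθ − μsinθ = 0.8996 − 0.328×0.4368 = 0.7563.
v² = 229 × 9.81 × 0.7319/0.7563 = 2174 m²/s², so v = 46.63 m/s.

46.6 m/s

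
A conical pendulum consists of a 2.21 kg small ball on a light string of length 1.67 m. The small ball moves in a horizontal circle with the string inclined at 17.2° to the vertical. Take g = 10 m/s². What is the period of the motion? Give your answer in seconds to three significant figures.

2.51 s

r = L sinθ = 0.4938 m. From T sinθ = mω²r and T cosθ = mg: tanθ = ω²r/g, so ω² = g tanθ / r = g/(L cosθ).
ω = √(g/(L cosθ)) = √(10.0/(1.67 × 0.9553)) = √6.268 = 2.504 rad/s.
Period = 2π/ω = 2.510 s.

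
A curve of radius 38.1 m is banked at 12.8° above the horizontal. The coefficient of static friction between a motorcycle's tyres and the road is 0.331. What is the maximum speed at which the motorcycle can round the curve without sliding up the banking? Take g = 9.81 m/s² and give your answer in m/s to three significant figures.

15.0 m/s

At the maximum speed, friction acts down the slope at its limiting value f = μN. Radially (horizontal, toward centre): N sinθ + μN cosθ = mv²/r. Vertically: N cosθ − μN sinθ = mg.
Dividing: v² = r g (sinθ + μcosθ)/(cosθ − μsinθ).
sinθ + μcosθ = 0.2215 + 0.331×0.9751 = 0.5443; cosθ − μsinθ = 0.9751 − 0.331×0.2215 = 0.9018.
v² = 38.1 × 9.81 × 0.5443/0.9018 = 225.6 m²/s², so v = 15.02 m/s.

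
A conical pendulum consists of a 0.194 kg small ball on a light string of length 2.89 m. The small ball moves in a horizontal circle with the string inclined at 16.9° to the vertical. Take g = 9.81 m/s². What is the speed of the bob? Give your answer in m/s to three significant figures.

The radius of the circle is r = L sinθ = 2.89 × sin 16.9° = 0.8401 m.
Horizontally T sinθ = mv²/r and vertically T cosθ = mg, so tanθ = v²/(rg).
v = √(r g tanθ) = √(0.8401 × 9.81 × 0.3038) = √2.504 = 1.582 m/s.

1.58 m/s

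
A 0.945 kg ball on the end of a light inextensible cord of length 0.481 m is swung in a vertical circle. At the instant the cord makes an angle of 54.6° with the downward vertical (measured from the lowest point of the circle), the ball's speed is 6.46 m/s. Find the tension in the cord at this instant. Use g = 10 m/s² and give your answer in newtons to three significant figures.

87.5 N

Take the radial direction toward the centre of the circle as positive. The component of the weight along the string toward the centre is −mg cos φ (φ measured from the bottom), so Newton's second law along the string gives T − mg cos φ = m v²/r.
cos 54.6° = 0.5793, so T = m(v²/r + g cos φ) = 0.945 × ((6.46)²/0.481 + 10.0 × 0.5793) = 0.945 × (86.76 + (5.793)) = 0.945 × 92.55 = 87.46 N.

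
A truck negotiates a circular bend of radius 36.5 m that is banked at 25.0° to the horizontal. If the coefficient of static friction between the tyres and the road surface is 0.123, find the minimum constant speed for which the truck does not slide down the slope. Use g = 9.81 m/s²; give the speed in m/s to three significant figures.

At the minimum speed, friction acts up the slope at its limiting value f = μN. Radially (horizontal, toward centre): N sinθ − μN cosθ = mv²/r. Vertically: N cosθ + μN sinθ = mg.
Dividing: v² = r g (sinθ − μcosθ)/(cosθ + μsinθ).
sinθ − μcosθ = 0.4226 − 0.123×0.9063 = 0.3111; cosθ + μsinθ = 0.9063 + 0.123×0.4226 = 0.9583.
v² = 36.5 × 9.81 × 0.3111/0.9583 = 116.3 m²/s², so v = 10.78 m/s.

10.8 m/s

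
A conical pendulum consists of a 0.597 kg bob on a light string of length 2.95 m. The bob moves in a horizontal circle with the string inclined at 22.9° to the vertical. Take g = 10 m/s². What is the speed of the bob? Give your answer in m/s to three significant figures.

2.20 m/s

The radius of the circle is r = L sinθ = 2.95 × sin 22.9° = 1.148 m.
Horizontally T sinθ = mv²/r and vertically T cosθ = mg, so tanθ = v²/(rg).
v = √(r g tanθ) = √(1.148 × 10.0 × 0.4224) = √4.849 = 2.202 m/s.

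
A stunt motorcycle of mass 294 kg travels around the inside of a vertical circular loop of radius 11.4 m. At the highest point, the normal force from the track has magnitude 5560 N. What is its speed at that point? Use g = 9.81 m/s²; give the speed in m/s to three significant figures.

18.1 m/s

At the top, N + mg = mv²/r, so v = √(r(N/m + g)) = √(11.4 × (5560/294 + 9.81)) = √(11.4 × 28.72) = √327.4 = 18.09 m/s.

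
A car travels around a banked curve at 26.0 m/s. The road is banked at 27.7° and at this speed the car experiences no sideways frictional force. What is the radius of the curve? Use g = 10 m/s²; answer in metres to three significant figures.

Frictionless banking: tanθ = v²/(rg), so r = v²/(g tanθ).
r = (26.0)²/(10.0 × tan 27.7°) = 676.0/(10.0 × 0.5250) = 676.0/5.250 = 128.8 m.

129 m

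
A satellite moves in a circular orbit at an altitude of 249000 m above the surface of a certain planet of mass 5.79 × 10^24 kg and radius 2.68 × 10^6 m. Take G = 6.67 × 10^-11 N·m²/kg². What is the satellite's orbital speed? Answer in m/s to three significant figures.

11500 m/s

Orbital radius r = R + h = 2.68 × 10^6 + 249000 = 2.929 × 10^6 m.
Gravity supplies the centripetal force: G M m / r² = m v² / r, so v = √(GM/r).
v = √(6.67 × 10^-11 × 5.79 × 10^24 / 2.929 × 10^6) = √(1.319 × 10^8) = 11480 m/s.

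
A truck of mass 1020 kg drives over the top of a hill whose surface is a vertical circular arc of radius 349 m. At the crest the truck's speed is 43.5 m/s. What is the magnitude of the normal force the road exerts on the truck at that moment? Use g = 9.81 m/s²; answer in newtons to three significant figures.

At the crest the centripetal acceleration points downward (toward the centre of the arc), so mg − N = mv²/r.
N = m(g − v²/r) = 1020 × (9.81 − (43.5)²/349) = 1020 × (9.81 − 5.422) = 1020 × 4.388 = 4476 N.

4480 N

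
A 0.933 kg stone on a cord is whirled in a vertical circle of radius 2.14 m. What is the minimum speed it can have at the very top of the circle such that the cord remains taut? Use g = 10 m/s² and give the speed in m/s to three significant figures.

At the top, both weight mg and T point toward the centre: T + mg = mv²/r.
At minimum speed T → 0, so mg = mv_min²/r ⇒ v_min = √(g r) = √(10.0 × 2.14) = 4.626 m/s.

4.63 m/s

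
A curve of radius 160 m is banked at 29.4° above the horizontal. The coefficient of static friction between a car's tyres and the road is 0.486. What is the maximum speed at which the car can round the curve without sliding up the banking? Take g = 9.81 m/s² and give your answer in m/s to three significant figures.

47.6 m/s

At the maximum speed, friction acts down the slope at its limiting value f = μN. Radially (horizontal, toward centre): N sinθ + μN cosθ = mv²/r. Vertically: N cosθ − μN sinθ = mg.
Dividing: v² = r g (sinθ + μcosθ)/(cosθ − μsinθ).
sinθ + μcosθ = 0.4909 + 0.486×0.8712 = 0.9143; cosθ − μsinθ = 0.8712 − 0.486×0.4909 = 0.6326.
v² = 160 × 9.81 × 0.9143/0.6326 = 2268 m²/s², so v = 47.63 m/s.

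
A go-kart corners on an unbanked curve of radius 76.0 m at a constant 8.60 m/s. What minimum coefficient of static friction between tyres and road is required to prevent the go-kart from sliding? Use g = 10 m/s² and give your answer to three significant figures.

0.0973

Friction provides the centripetal force: μ_s m g = m v²/r, so μ_s = v²/(g r) = (8.600)²/(10.0 × 76.0) = 73.96/760.0 = 0.09732.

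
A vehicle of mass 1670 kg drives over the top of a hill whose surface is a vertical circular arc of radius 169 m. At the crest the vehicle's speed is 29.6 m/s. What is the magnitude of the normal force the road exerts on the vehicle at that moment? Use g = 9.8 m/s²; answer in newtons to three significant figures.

7710 N

At the crest the centripetal acceleration points downward (toward the centre of the arc), so mg − N = mv²/r.
N = m(g − v²/r) = 1670 × (9.8 − (29.6)²/169) = 1670 × (9.8 − 5.184) = 1670 × 4.616 = 7708 N.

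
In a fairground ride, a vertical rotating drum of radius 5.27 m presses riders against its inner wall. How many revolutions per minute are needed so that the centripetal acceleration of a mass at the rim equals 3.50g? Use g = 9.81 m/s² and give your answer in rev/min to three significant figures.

Require ω²r = 3.50g, so ω = √(3.50 × 9.81/5.27) = 2.552 rad/s.
In rev/min: ω × 60/(2π) = 2.552 × 60/(2π) = 24.37 rev/min.

24.4 rev/min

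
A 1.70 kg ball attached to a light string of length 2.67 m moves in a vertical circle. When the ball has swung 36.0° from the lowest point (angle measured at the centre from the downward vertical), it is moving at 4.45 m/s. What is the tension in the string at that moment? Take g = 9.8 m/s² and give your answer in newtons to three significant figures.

Take the radial direction toward the centre of the circle as positive. The component of the weight along the string toward the centre is −mg cos φ (φ measured from the bottom), so Newton's second law along the string gives T − mg cos φ = m v²/r.
cos 36.0° = 0.8090, so T = m(v²/r + g cos φ) = 1.70 × ((4.45)²/2.67 + 9.8 × 0.8090) = 1.70 × (7.417 + (7.928)) = 1.70 × 15.35 = 26.09 N.

26.1 N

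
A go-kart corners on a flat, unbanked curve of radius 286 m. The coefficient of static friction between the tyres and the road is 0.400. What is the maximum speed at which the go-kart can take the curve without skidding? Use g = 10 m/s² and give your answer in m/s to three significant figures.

33.8 m/s

Friction provides the centripetal force on a flat curve. At maximum speed it is at its limiting value: μ_s m g = m v²/r.
Mass cancels: v_max = √(μ_s g r) = √(0.400 × 10.0 × 286) = √1144 = 33.82 m/s.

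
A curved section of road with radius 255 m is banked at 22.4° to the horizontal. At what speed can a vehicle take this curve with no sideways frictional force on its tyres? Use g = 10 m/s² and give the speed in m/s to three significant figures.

32.4 m/s

On a frictionless banked curve, N sinθ = mv²/r and N cosθ = mg, so tanθ = v²/(rg).
v = √(r g tanθ) = √(255 × 10.0 × tan 22.4°) = √(255 × 10.0 × 0.4122) = √1051 = 32.42 m/s.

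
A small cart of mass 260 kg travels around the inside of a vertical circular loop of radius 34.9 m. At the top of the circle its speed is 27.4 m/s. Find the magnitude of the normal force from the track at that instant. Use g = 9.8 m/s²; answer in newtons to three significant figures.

At the top, both N and the weight mg point inward (toward the centre), so N + mg = mv²/r.
N = m(v²/r − g) = 260 × ((27.4)²/34.9 − 9.8) = 260 × (21.51 − 9.8) = 260 × 11.71 = 3045 N.

3050 N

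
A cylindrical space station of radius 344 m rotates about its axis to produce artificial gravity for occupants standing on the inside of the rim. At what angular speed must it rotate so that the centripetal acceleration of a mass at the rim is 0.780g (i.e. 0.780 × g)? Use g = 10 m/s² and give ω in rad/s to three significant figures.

Centripetal acceleration a_c = ω²r. Setting ω²r = 0.780g:
ω = √(0.780g / r) = √(0.780 × 10.0 / 344) = √0.02267 = 0.1506 rad/s.

0.151 rad/s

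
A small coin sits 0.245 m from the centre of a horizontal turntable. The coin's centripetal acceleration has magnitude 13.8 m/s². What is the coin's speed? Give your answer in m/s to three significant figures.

1.84 m/s

a_c = v²/r ⇒ v = √(a_c · r) = √(13.8 × 0.245) = √3.381 = 1.839 m/s.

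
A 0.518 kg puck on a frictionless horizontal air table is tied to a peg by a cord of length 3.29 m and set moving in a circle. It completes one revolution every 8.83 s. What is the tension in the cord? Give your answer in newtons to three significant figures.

0.863 N

v = 2πr/T = 2π × 3.29/8.83 = 2.341 m/s.
The tension is the only horizontal force, so it supplies the full centripetal force: T = m v²/r = 0.518 × (2.341)²/3.29 = 0.518 × 5.481/3.29 = 0.8629 N.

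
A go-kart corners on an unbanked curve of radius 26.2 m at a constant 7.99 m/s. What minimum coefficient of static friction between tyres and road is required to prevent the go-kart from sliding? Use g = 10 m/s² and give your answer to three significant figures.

Friction provides the centripetal force: μ_s m g = m v²/r, so μ_s = v²/(g r) = (7.990)²/(10.0 × 26.2) = 63.84/262.0 = 0.2437.

0.244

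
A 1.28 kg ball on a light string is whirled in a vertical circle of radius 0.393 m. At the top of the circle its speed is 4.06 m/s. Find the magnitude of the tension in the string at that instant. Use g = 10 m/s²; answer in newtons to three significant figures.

At the top, both T and the weight mg point inward (toward the centre), so T + mg = mv²/r.
T = m(v²/r − g) = 1.28 × ((4.06)²/0.393 − 10.0) = 1.28 × (41.94 − 10.0) = 1.28 × 31.94 = 40.89 N.

40.9 N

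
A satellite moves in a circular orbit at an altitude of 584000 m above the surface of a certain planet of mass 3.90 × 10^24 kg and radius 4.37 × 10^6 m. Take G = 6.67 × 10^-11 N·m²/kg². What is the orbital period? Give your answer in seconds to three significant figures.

4300 s

r = R + h = 4.37 × 10^6 + 584000 = 4.954 × 10^6 m. Gravity provides the centripetal force: G M m / r² = m v² / r ⇒ v = √(GM/r) = 7246 m/s.
T = 2πr/v = 2π × 4.954 × 10^6 / 7246 = 4296 s.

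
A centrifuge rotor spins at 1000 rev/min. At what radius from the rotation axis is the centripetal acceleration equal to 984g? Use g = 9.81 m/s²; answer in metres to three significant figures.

0.880 m

ω = 1000 rev/min × 2π/60 = 104.7 rad/s.
a_c = ω²r = 984g ⇒ r = 984 × 9.81 / (104.7)² = 9653/10970 = 0.8803 m.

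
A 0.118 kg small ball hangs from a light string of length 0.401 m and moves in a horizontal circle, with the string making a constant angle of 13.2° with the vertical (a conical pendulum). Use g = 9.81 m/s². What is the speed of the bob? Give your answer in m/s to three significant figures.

The radius of the circle is r = L sinθ = 0.401 × sin 13.2° = 0.09157 m.
Horizontally T sinθ = mv²/r and vertically T cosθ = mg, so tanθ = v²/(rg).
v = √(r g tanθ) = √(0.09157 × 9.81 × 0.2345) = √0.2107 = 0.4590 m/s.

0.459 m/s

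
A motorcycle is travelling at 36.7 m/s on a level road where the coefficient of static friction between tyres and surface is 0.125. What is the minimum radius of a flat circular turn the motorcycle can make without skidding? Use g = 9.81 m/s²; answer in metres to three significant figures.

At the limit, μ_s m g = m v²/r, so r_min = v²/(μ_s g) = (36.7)²/(0.125 × 9.81) = 1347/1.226 = 1098 m.

1100 m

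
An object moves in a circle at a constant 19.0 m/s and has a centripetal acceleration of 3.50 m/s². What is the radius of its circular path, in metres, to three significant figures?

103 m

a_c = v²/r ⇒ r = v²/a_c = (19.0)²/3.50 = 361.0/3.50 = 103.1 m.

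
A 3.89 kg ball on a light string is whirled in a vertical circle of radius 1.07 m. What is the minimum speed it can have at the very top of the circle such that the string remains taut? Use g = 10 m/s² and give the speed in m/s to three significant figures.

At the highest point the centre is directly below, so both the weight and T act inward: T + mg = mv²/r.
At minimum speed T → 0, so mg = mv_min²/r ⇒ v_min = √(g r) = √(10.0 × 1.07) = 3.271 m/s.

3.27 m/s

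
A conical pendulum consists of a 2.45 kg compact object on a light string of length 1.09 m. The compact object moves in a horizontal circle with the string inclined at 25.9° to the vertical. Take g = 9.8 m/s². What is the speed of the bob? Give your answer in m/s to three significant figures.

1.51 m/s

The radius of the circle is r = L sinθ = 1.09 × sin 25.9° = 0.4761 m.
Horizontally T sinθ = mv²/r and vertically T cosθ = mg, so tanθ = v²/(rg).
v = √(r g tanθ) = √(0.4761 × 9.8 × 0.4856) = √2.266 = 1.505 m/s.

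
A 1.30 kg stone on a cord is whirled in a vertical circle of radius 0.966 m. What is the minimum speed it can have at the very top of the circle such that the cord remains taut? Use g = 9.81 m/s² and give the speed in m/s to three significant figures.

At the highest point the centre is directly below, so both the weight and T act inward: T + mg = mv²/r.
At minimum speed T → 0, so mg = mv_min²/r ⇒ v_min = √(g r) = √(9.81 × 0.966) = 3.078 m/s.

3.08 m/s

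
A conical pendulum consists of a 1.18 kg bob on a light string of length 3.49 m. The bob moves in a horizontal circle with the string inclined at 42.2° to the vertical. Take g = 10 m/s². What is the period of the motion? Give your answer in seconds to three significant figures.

r = L sinθ = 2.344 m. From T sinθ = mω²r and T cosθ = mg: tanθ = ω²r/g, so ω² = g tanθ / r = g/(L cosθ).
ω = √(g/(L cosθ)) = √(10.0/(3.49 × 0.7408)) = √3.868 = 1.967 rad/s.
Period = 2π/ω = 3.195 s.

3.19 s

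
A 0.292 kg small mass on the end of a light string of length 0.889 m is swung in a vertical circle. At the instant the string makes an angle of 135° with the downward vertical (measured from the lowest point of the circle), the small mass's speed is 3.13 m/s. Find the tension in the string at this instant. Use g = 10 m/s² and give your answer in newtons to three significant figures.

Take the radial direction toward the centre of the circle as positive. The component of the weight along the string toward the centre is −mg cos φ (φ measured from the bottom), so Newton's second law along the string gives T − mg cos φ = m v²/r.
cos 135° = -0.7071, so T = m(v²/r + g cos φ) = 0.292 × ((3.13)²/0.889 + 10.0 × -0.7071) = 0.292 × (11.02 + (-7.071)) = 0.292 × 3.949 = 1.153 N.

1.15 N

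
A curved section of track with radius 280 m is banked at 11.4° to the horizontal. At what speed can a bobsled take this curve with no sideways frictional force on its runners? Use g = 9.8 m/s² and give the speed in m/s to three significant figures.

23.5 m/s

On a frictionless banked curve, N sinθ = mv²/r and N cosθ = mg, so tanθ = v²/(rg).
v = √(r g tanθ) = √(280 × 9.8 × tan 11.4°) = √(280 × 9.8 × 0.2016) = √553.3 = 23.52 m/s.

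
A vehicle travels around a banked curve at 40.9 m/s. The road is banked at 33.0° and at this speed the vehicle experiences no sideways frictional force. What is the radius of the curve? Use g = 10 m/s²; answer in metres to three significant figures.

Frictionless banking: tanθ = v²/(rg), so r = v²/(g tanθ).
r = (40.9)²/(10.0 × tan 33.0°) = 1673/(10.0 × 0.6494) = 1673/6.494 = 257.6 m.

258 m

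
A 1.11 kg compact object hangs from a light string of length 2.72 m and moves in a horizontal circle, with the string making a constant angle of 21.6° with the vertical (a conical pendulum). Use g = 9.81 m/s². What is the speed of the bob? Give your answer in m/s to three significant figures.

1.97 m/s

The radius of the circle is r = L sinθ = 2.72 × sin 21.6° = 1.001 m.
Horizontally T sinθ = mv²/r and vertically T cosθ = mg, so tanθ = v²/(rg).
v = √(r g tanθ) = √(1.001 × 9.81 × 0.3959) = √3.889 = 1.972 m/s.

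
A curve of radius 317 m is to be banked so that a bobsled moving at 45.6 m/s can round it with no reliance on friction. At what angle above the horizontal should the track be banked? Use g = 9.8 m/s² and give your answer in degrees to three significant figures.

For a frictionless banked turn: horizontally N sinθ = mv²/r and vertically N cosθ = mg.
Dividing: tanθ = v²/(r g) = (45.6)²/(317 × 9.8) = 2079/3107 = 0.6693.
θ = arctan(0.6693) = 33.80°.

33.8°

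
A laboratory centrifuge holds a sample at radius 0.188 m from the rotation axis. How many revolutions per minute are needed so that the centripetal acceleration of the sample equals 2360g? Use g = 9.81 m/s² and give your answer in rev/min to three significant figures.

3350 rev/min

Require ω²r = 2360g, so ω = √(2360 × 9.81/0.188) = 350.9 rad/s.
In rev/min: ω × 60/(2π) = 350.9 × 60/(2π) = 3351 rev/min.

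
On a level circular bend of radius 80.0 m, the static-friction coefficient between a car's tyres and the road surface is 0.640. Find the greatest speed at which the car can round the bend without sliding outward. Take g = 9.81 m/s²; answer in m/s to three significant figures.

The only inward force on a level bend is static friction, so at the limit f_s = μ_s N = μ_s m g = m v²/r.
Mass cancels: v_max = √(μ_s g r) = √(0.640 × 9.81 × 80.0) = √502.3 = 22.41 m/s.

22.4 m/s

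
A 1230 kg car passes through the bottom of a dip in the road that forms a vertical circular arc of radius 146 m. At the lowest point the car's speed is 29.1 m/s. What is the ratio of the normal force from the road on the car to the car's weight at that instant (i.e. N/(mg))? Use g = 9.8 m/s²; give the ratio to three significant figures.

At the bottom, N − mg = mv²/r, so N = m(v²/r + g) and N/(mg) = v²/(rg) + 1 = (29.1)²/(146 × 9.8) + 1 = 0.5918 + 1 = 1.592.

1.59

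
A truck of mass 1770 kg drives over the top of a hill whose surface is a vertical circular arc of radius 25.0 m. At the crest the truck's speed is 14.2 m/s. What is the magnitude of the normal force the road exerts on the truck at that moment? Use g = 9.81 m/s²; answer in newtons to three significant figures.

3090 N

At the crest the centripetal acceleration points downward (toward the centre of the arc), so mg − N = mv²/r.
N = m(g − v²/r) = 1770 × (9.81 − (14.2)²/25.0) = 1770 × (9.81 − 8.066) = 1770 × 1.744 = 3088 N.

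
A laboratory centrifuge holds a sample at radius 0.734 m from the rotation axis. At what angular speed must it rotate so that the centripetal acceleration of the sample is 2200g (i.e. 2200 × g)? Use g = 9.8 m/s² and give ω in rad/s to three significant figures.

Centripetal acceleration a_c = ω²r. Setting ω²r = 2200g:
ω = √(2200g / r) = √(2200 × 9.8 / 0.734) = √29370 = 171.4 rad/s.

171 rad/s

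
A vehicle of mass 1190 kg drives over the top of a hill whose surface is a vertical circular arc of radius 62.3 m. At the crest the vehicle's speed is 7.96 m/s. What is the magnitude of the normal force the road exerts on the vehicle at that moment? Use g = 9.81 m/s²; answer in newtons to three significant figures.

At the crest the centripetal acceleration points downward (toward the centre of the arc), so mg − N = mv²/r.
N = m(g − v²/r) = 1190 × (9.81 − (7.96)²/62.3) = 1190 × (9.81 − 1.017) = 1190 × 8.793 = 10460 N.

10500 N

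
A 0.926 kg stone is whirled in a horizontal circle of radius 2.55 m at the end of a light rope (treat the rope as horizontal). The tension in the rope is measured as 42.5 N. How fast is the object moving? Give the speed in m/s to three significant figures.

10.8 m/s

T = m v²/r ⇒ v = √(T r / m) = √(42.5 × 2.55 / 0.926) = √117.0 = 10.82 m/s.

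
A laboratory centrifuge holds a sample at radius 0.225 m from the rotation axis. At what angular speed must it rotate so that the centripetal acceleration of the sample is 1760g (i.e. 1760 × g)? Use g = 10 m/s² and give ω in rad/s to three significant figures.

Centripetal acceleration a_c = ω²r. Setting ω²r = 1760g:
ω = √(1760g / r) = √(1760 × 10.0 / 0.225) = √78220 = 279.7 rad/s.

280 rad/s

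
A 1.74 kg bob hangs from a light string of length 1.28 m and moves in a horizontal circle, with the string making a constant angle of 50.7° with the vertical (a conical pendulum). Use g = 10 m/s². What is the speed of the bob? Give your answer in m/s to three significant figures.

3.48 m/s

The radius of the circle is r = L sinθ = 1.28 × sin 50.7° = 0.9905 m.
Horizontally T sinθ = mv²/r and vertically T cosθ = mg, so tanθ = v²/(rg).
v = √(r g tanθ) = √(0.9905 × 10.0 × 1.222) = √12.10 = 3.479 m/s.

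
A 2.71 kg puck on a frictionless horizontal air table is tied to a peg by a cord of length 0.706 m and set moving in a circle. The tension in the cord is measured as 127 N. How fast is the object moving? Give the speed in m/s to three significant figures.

5.75 m/s

T = m v²/r ⇒ v = √(T r / m) = √(127 × 0.706 / 2.71) = √33.09 = 5.752 m/s.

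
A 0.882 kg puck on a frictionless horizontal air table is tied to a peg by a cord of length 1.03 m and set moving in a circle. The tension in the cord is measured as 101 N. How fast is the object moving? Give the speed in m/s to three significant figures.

10.9 m/s

T = m v²/r ⇒ v = √(T r / m) = √(101 × 1.03 / 0.882) = √117.9 = 10.86 m/s.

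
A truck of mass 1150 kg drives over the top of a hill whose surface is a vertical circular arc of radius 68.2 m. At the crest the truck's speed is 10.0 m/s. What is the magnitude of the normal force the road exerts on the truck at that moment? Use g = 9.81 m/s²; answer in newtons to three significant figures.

At the crest the centripetal acceleration points downward (toward the centre of the arc), so mg − N = mv²/r.
N = m(g − v²/r) = 1150 × (9.81 − (10.0)²/68.2) = 1150 × (9.81 − 1.466) = 1150 × 8.344 = 9595 N.

9600 N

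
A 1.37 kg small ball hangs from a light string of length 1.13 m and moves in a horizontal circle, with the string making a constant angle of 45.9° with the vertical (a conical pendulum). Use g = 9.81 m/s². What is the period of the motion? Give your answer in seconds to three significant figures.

1.78 s

r = L sinθ = 0.8115 m. From T sinθ = mω²r and T cosθ = mg: tanθ = ω²r/g, so ω² = g tanθ / r = g/(L cosθ).
ω = √(g/(L cosθ)) = √(9.81/(1.13 × 0.6959)) = √12.47 = 3.532 rad/s.
Period = 2π/ω = 1.779 s.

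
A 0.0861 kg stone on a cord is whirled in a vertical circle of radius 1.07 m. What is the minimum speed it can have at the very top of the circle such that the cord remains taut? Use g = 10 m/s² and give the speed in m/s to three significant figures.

3.27 m/s

At the highest point the centre is directly below, so both the weight and T act inward: T + mg = mv²/r.
At minimum speed T → 0, so mg = mv_min²/r ⇒ v_min = √(g r) = √(10.0 × 1.07) = 3.271 m/s.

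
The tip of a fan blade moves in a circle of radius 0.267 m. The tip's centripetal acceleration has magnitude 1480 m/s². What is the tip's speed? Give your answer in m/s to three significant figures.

a_c = v²/r ⇒ v = √(a_c · r) = √(1480 × 0.267) = √395.2 = 19.88 m/s.

19.9 m/s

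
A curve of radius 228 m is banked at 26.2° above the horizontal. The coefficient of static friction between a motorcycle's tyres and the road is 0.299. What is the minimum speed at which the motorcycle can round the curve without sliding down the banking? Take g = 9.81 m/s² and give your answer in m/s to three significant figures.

At the minimum speed, friction acts up the slope at its limiting value f = μN. Radially (horizontal, toward centre): N sinθ − μN cosθ = mv²/r. Vertically: N cosθ + μN sinθ = mg.
Dividing: v² = r g (sinθ − μcosθ)/(cosθ + μsinθ).
sinθ − μcosθ = 0.4415 − 0.299×0.8973 = 0.1732; cosθ + μsinθ = 0.8973 + 0.299×0.4415 = 1.029.
v² = 228 × 9.81 × 0.1732/1.029 = 376.4 m²/s², so v = 19.40 m/s.

19.4 m/s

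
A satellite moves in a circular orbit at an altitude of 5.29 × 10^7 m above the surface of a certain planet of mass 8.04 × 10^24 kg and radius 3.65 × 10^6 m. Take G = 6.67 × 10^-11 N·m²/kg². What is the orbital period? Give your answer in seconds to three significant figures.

115000 s

r = R + h = 3.65 × 10^6 + 5.29 × 10^7 = 5.655 × 10^7 m. Gravity provides the centripetal force: G M m / r² = m v² / r ⇒ v = √(GM/r) = 3079 m/s.
T = 2πr/v = 2π × 5.655 × 10^7 / 3079 = 115400 s.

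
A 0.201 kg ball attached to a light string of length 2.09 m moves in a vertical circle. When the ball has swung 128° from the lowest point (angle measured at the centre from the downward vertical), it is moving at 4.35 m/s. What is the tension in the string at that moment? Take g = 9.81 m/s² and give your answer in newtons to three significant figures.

0.606 N

Take the radial direction toward the centre of the circle as positive. The component of the weight along the string toward the centre is −mg cos φ (φ measured from the bottom), so Newton's second law along the string gives T − mg cos φ = m v²/r.
cos 128° = -0.6157, so T = m(v²/r + g cos φ) = 0.201 × ((4.35)²/2.09 + 9.81 × -0.6157) = 0.201 × (9.054 + (-6.040)) = 0.201 × 3.014 = 0.6059 N.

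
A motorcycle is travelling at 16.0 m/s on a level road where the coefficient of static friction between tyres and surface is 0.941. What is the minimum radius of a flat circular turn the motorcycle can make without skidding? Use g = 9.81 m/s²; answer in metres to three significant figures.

At the limit, μ_s m g = m v²/r, so r_min = v²/(μ_s g) = (16.0)²/(0.941 × 9.81) = 256.0/9.231 = 27.73 m.

27.7 m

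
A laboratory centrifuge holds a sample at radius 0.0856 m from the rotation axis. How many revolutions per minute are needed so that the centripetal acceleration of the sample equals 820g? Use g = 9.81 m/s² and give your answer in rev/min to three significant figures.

Require ω²r = 820g, so ω = √(820 × 9.81/0.0856) = 306.6 rad/s.
In rev/min: ω × 60/(2π) = 306.6 × 60/(2π) = 2927 rev/min.

2930 rev/min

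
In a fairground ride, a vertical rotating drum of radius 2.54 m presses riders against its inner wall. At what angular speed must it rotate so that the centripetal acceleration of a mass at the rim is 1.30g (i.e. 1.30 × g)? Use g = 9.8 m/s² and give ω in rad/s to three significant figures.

Centripetal acceleration a_c = ω²r. Setting ω²r = 1.30g:
ω = √(1.30g / r) = √(1.30 × 9.8 / 2.54) = √5.016 = 2.240 rad/s.

2.24 rad/s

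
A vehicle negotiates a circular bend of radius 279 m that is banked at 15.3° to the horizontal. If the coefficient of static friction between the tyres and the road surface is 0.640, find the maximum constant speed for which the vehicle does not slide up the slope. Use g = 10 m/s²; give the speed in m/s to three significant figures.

At the maximum speed, friction acts down the slope at its limiting value f = μN. Radially (horizontal, toward centre): N sinθ + μN cosθ = mv²/r. Vertically: N cosθ − μN sinθ = mg.
Dividing: v² = r g (sinθ + μcosθ)/(cosθ − μsinθ).
sinθ + μcosθ = 0.2639 + 0.640×0.9646 = 0.8812; cosθ − μsinθ = 0.9646 − 0.640×0.2639 = 0.7957.
v² = 279 × 10.0 × 0.8812/0.7957 = 3090 m²/s², so v = 55.59 m/s.

55.6 m/s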